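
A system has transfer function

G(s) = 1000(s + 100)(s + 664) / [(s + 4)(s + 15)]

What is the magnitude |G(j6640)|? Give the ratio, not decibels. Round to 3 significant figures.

1.01e+03

At s = jω = j6640:
zero (s+100): 100 + j6640 → |·| = √(100²+6640²) = √44099600 ≈ 6640.8, ∠ = arctan(6640/100) ≈ 89.14°
zero (s+664): 664 + j6640 → |·| = √(664²+6640²) = √44530496 ≈ 6673.1, ∠ = arctan(6640/664) ≈ 84.29°
pole (s+4): 4 + j6640 → |·| = √(4²+6640²) = √44089616 ≈ 6640, ∠ = arctan(6640/4) ≈ 89.97°
pole (s+15): 15 + j6640 → |·| = √(15²+6640²) = √44089825 ≈ 6640, ∠ = arctan(6640/15) ≈ 89.87°
|G| = 1000 · 4.4315e+07 / 4.409e+07 ≈ 1005.1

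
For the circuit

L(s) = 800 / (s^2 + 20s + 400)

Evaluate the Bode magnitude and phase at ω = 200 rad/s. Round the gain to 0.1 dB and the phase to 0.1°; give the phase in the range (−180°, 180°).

-33.9 dB, -174.2°

At s = jω = j200:
quadratic: (j200)² + 20·j200 + 400 = -39600 + j4000 → |·| ≈ 39802, ∠ ≈ 174.23°
|L| = 800 / 39802 ≈ 0.020099
Gain = 20 log₁₀(0.020099) ≈ -33.94 dB
∠L = 0.00° − 174.23° = -174.23°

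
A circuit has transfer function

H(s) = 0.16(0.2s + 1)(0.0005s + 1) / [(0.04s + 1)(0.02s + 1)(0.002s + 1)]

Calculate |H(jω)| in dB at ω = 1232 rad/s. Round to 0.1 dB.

-36.9 dB

At ω = 1232 rad/s:
zero (1 + j1232·0.2) = 1 + j246.4 → |·| ≈ 246.4, ∠ ≈ 89.77°
zero (1 + j1232·0.0005) = 1 + j0.616 → |·| ≈ 1.1745, ∠ ≈ 31.63°
pole (1 + j1232·0.04) = 1 + j49.28 → |·| ≈ 49.29, ∠ ≈ 88.84°
pole (1 + j1232·0.02) = 1 + j24.64 → |·| ≈ 24.66, ∠ ≈ 87.68°
pole (1 + j1232·0.002) = 1 + j2.464 → |·| ≈ 2.6592, ∠ ≈ 67.91°
|H| = 0.16 · 246.4 · 1.1745 / (49.29 · 24.66 · 2.6592) ≈ 0.014326
Gain = 20 log₁₀(0.014326) ≈ -36.88 dB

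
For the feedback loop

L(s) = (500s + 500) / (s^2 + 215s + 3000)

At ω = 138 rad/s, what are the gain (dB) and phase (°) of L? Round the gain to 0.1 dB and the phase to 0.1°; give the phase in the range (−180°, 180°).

Substitute s = j138:
Numerator: 500(j138) + 500 = 500 + j69000
Denominator: (j138)^2 + 215(j138) + 3000 = -16044 + j29670
|N| = √(500² + 69000²) ≈ 69002, ∠N ≈ 89.58°
|D| = √(16044² + 29670²) ≈ 33730, ∠D ≈ 118.40°
|L| = 69002 / 33730 ≈ 2.0457
Gain = 20 log₁₀(2.0457) ≈ 6.22 dB
∠L = 89.58° − 118.40° = -28.82°

6.2 dB, -28.8°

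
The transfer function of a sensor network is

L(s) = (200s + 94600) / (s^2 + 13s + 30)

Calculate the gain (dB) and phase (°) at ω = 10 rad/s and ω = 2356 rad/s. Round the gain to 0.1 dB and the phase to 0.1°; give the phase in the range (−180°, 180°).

ω = 10: 56.1 dB, -117.1°; ω = 2356: -21.3 dB, -101.0°

Substitute s = j10:
Numerator: 200(j10) + 94600 = 94600 + j2000
Denominator: (j10)^2 + 13(j10) + 30 = -70 + j130
|N| = √(94600² + 2000²) ≈ 94621, ∠N ≈ 1.21°
|D| = √(70² + 130²) ≈ 147.65, ∠D ≈ 118.30°
|L| = 94621 / 147.65 ≈ 640.85
Gain = 20 log₁₀(640.85) ≈ 56.14 dB
∠L = 1.21° − 118.30° = -117.09°

Substitute s = j2356:
Numerator: 200(j2356) + 94600 = 94600 + j471200
Denominator: (j2356)^2 + 13(j2356) + 30 = -5550706 + j30628
|N| = √(94600² + 471200²) ≈ 4.806e+05, ∠N ≈ 78.65°
|D| = √(5550706² + 30628²) ≈ 5.5508e+06, ∠D ≈ 179.68°
|L| = 4.806e+05 / 5.5508e+06 ≈ 0.086582
Gain = 20 log₁₀(0.086582) ≈ -21.25 dB
∠L = 78.65° − 179.68° = -101.03°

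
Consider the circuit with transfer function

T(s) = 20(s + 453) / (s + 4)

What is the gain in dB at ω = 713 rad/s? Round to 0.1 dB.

27.5 dB

At s = jω = j713:
zero (s+453): 453 + j713 → |·| = √(453²+713²) = √713578 ≈ 844.74, ∠ = arctan(713/453) ≈ 57.57°
pole (s+4): 4 + j713 → |·| = √(4²+713²) = √508385 ≈ 713.01, ∠ = arctan(713/4) ≈ 89.68°
|T| = 20 · 844.74 / 713.01 ≈ 23.695
Gain = 20 log₁₀(23.695) ≈ 27.49 dB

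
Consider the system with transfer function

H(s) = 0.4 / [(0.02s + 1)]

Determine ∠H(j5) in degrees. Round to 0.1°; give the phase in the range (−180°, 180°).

-5.7°

At ω = 5 rad/s:
pole (1 + j5·0.02) = 1 + j0.1 → |·| ≈ 1.005, ∠ ≈ 5.71°
∠H = (0°) − (5.71°) = -5.71°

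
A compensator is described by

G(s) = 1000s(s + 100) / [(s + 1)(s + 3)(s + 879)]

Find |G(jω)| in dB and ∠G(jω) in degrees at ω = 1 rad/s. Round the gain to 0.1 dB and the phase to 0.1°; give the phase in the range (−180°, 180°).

At s = jω = j1:
zero (s+100): 100 + j1 → |·| = √(100²+1²) = √10001 ≈ 100, ∠ = arctan(1/100) ≈ 0.57°
zero at origin: s = j1 → |·| = 1, ∠ = 90.00°
pole (s+1): 1 + j1 → |·| = √(1²+1²) = √2 ≈ 1.4142, ∠ = arctan(1/1) ≈ 45.00°
pole (s+3): 3 + j1 → |·| = √(3²+1²) = √10 ≈ 3.1623, ∠ = arctan(1/3) ≈ 18.43°
pole (s+879): 879 + j1 → |·| = √(879²+1²) = √772642 ≈ 879, ∠ = arctan(1/879) ≈ 0.07°
|G| = 1000 · 100 / 3931 ≈ 25.439
Gain = 20 log₁₀(25.439) ≈ 28.11 dB
∠G = 90.57° − 63.50° = 27.07°

28.1 dB, 27.1°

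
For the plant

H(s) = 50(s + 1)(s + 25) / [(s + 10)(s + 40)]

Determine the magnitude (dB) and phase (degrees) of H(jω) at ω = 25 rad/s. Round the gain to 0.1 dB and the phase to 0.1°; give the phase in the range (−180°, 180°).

30.8 dB, 32.5°

At s = jω = j25:
zero (s+1): 1 + j25 → |·| = √(1²+25²) = √626 ≈ 25.02, ∠ = arctan(25/1) ≈ 87.71°
zero (s+25): 25 + j25 → |·| = √(25²+25²) = √1250 ≈ 35.355, ∠ = arctan(25/25) ≈ 45.00°
pole (s+10): 10 + j25 → |·| = √(10²+25²) = √725 ≈ 26.926, ∠ = arctan(25/10) ≈ 68.20°
pole (s+40): 40 + j25 → |·| = √(40²+25²) = √2225 ≈ 47.17, ∠ = arctan(25/40) ≈ 32.01°
|H| = 50 · 884.58 / 1270.1 ≈ 34.823
Gain = 20 log₁₀(34.823) ≈ 30.84 dB
∠H = 132.71° − 100.21° = 32.50°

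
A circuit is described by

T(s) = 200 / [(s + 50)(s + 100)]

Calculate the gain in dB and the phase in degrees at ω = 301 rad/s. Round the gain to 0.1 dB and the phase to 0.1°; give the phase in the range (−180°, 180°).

At s = jω = j301:
pole (s+50): 50 + j301 → |·| = √(50²+301²) = √93101 ≈ 305.12, ∠ = arctan(301/50) ≈ 80.57°
pole (s+100): 100 + j301 → |·| = √(100²+301²) = √100601 ≈ 317.18, ∠ = arctan(301/100) ≈ 71.62°
|T| = 200 / 96778 ≈ 0.0020666
Gain = 20 log₁₀(0.0020666) ≈ -53.69 dB
∠T = 0.00° − 152.19° = -152.19°

-53.7 dB, -152.2°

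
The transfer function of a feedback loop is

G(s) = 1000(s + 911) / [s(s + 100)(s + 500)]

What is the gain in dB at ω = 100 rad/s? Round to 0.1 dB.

At s = jω = j100:
zero (s+911): 911 + j100 → |·| = √(911²+100²) = √839921 ≈ 916.47, ∠ = arctan(100/911) ≈ 6.26°
pole (s+100): 100 + j100 → |·| = √(100²+100²) = √20000 ≈ 141.42, ∠ = arctan(100/100) ≈ 45.00°
pole (s+500): 500 + j100 → |·| = √(500²+100²) = √260000 ≈ 509.9, ∠ = arctan(100/500) ≈ 11.31°
pole at origin: |s| = 100, ∠ = 90.00° (in denominator)
|G| = 1000 · 916.47 / 7.211e+06 ≈ 0.12709
Gain = 20 log₁₀(0.12709) ≈ -17.92 dB

-17.9 dB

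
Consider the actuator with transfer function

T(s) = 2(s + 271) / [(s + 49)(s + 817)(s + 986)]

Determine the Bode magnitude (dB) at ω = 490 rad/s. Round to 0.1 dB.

-113.3 dB

At s = jω = j490:
zero (s+271): 271 + j490 → |·| = √(271²+490²) = √313541 ≈ 559.95, ∠ = arctan(490/271) ≈ 61.05°
pole (s+49): 49 + j490 → |·| = √(49²+490²) = √242501 ≈ 492.44, ∠ = arctan(490/49) ≈ 84.29°
pole (s+817): 817 + j490 → |·| = √(817²+490²) = √907589 ≈ 952.67, ∠ = arctan(490/817) ≈ 30.95°
pole (s+986): 986 + j490 → |·| = √(986²+490²) = √1212296 ≈ 1101, ∠ = arctan(490/986) ≈ 26.43°
|T| = 2 · 559.95 / 5.1652e+08 ≈ 2.1682e-06
Gain = 20 log₁₀(2.1682e-06) ≈ -113.28 dB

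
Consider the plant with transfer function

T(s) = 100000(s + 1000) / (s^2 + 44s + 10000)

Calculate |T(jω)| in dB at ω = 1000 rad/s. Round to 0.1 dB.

43.1 dB

At s = jω = j1000:
zero (s+1000): 1000 + j1000 → |·| = √(1000²+1000²) = √2000000 ≈ 1414.2, ∠ = arctan(1000/1000) ≈ 45.00°
quadratic: (j1000)² + 44·j1000 + 10000 = -990000 + j44000 → |·| ≈ 9.9098e+05, ∠ ≈ 177.46°
|T| = 100000 · 1414.2 / 9.9098e+05 ≈ 142.71
Gain = 20 log₁₀(142.71) ≈ 43.09 dB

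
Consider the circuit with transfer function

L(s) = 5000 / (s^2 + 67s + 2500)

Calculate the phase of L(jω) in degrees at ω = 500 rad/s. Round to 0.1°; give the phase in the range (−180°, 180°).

-172.3°

At s = jω = j500:
quadratic: (j500)² + 67·j500 + 2500 = -247500 + j33500 → |·| ≈ 2.4976e+05, ∠ ≈ 172.29°
∠L = 0.00° − 172.29° = -172.29°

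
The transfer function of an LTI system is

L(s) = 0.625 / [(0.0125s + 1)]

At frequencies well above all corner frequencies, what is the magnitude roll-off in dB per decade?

Each pole contributes −20 dB/decade at high frequency; each zero contributes +20 dB/decade.
Net: 0 zero(s) − 1 pole(s) → -20 dB/decade.

-20 dB/decade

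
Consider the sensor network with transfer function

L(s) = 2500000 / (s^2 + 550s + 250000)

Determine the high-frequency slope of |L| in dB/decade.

-40 dB/decade

Each pole contributes −20 dB/decade at high frequency; each zero contributes +20 dB/decade.
Net: 0 zero(s) − 2 pole(s) → -40 dB/decade.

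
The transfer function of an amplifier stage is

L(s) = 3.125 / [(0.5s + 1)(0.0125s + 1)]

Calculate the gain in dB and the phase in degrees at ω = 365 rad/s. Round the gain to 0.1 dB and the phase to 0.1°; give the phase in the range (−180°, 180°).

-48.7 dB, -167.3°

At ω = 365 rad/s:
pole (1 + j365·0.5) = 1 + j182.5 → |·| ≈ 182.5, ∠ ≈ 89.69°
pole (1 + j365·0.0125) = 1 + j4.5625 → |·| ≈ 4.6708, ∠ ≈ 77.64°
|L| = 3.125 · 1 / (182.5 · 4.6708) ≈ 0.003666
Gain = 20 log₁₀(0.003666) ≈ -48.72 dB
∠L = (0°) − (89.69° + 77.64°) = -167.33°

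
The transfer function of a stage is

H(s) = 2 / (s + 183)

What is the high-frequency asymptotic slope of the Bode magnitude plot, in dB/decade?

-20 dB/decade

Each pole contributes −20 dB/decade at high frequency; each zero contributes +20 dB/decade.
Net: 0 zero(s) − 1 pole(s) → -20 dB/decade.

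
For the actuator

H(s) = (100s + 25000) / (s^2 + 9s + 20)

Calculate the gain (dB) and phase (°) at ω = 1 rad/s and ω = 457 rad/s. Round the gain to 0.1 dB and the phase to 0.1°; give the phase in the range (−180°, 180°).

ω = 1: 61.5 dB, -25.1°; ω = 457: -12.1 dB, -117.6°

Substitute s = j1:
Numerator: 100(j1) + 25000 = 25000 + j100
Denominator: (j1)^2 + 9(j1) + 20 = 19 + j9
|N| = √(25000² + 100²) ≈ 25000, ∠N ≈ 0.23°
|D| = √(19² + 9²) ≈ 21.024, ∠D ≈ 25.35°
|H| = 25000 / 21.024 ≈ 1189.1
Gain = 20 log₁₀(1189.1) ≈ 61.50 dB
∠H = 0.23° − 25.35° = -25.12°

Substitute s = j457:
Numerator: 100(j457) + 25000 = 25000 + j45700
Denominator: (j457)^2 + 9(j457) + 20 = -208829 + j4113
|N| = √(25000² + 45700²) ≈ 52091, ∠N ≈ 61.32°
|D| = √(208829² + 4113²) ≈ 2.0887e+05, ∠D ≈ 178.87°
|H| = 52091 / 2.0887e+05 ≈ 0.24939
Gain = 20 log₁₀(0.24939) ≈ -12.06 dB
∠H = 61.32° − 178.87° = -117.55°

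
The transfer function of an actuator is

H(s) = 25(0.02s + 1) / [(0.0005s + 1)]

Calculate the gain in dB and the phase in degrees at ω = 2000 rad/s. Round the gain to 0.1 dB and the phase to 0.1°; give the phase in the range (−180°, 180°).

At ω = 2000 rad/s:
zero (1 + j2000·0.02) = 1 + j40 → |·| ≈ 40.012, ∠ ≈ 88.57°
pole (1 + j2000·0.0005) = 1 + j1 → |·| ≈ 1.4142, ∠ ≈ 45.00°
|H| = 25 · 40.012 / (1.4142) ≈ 707.33
Gain = 20 log₁₀(707.33) ≈ 56.99 dB
∠H = (88.57°) − (45.00°) = 43.57°

57.0 dB, 43.6°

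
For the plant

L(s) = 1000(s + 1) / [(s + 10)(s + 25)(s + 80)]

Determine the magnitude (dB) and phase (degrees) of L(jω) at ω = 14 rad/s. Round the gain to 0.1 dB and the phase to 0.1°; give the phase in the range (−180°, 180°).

At s = jω = j14:
zero (s+1): 1 + j14 → |·| = √(1²+14²) = √197 ≈ 14.036, ∠ = arctan(14/1) ≈ 85.91°
pole (s+10): 10 + j14 → |·| = √(10²+14²) = √296 ≈ 17.205, ∠ = arctan(14/10) ≈ 54.46°
pole (s+25): 25 + j14 → |·| = √(25²+14²) = √821 ≈ 28.653, ∠ = arctan(14/25) ≈ 29.25°
pole (s+80): 80 + j14 → |·| = √(80²+14²) = √6596 ≈ 81.216, ∠ = arctan(14/80) ≈ 9.93°
|L| = 1000 · 14.036 / 40037 ≈ 0.35058
Gain = 20 log₁₀(0.35058) ≈ -9.10 dB
∠L = 85.91° − 93.64° = -7.73°

-9.1 dB, -7.7°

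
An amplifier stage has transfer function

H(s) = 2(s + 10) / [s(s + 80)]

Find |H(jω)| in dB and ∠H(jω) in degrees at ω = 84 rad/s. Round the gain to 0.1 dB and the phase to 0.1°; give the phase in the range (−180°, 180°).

-35.2 dB, -53.2°

At s = jω = j84:
zero (s+10): 10 + j84 → |·| = √(10²+84²) = √7156 ≈ 84.593, ∠ = arctan(84/10) ≈ 83.21°
pole (s+80): 80 + j84 → |·| = √(80²+84²) = √13456 ≈ 116, ∠ = arctan(84/80) ≈ 46.40°
pole at origin: |s| = 84, ∠ = 90.00° (in denominator)
|H| = 2 · 84.593 / 9744 ≈ 0.017363
Gain = 20 log₁₀(0.017363) ≈ -35.21 dB
∠H = 83.21° − 136.40° = -53.19°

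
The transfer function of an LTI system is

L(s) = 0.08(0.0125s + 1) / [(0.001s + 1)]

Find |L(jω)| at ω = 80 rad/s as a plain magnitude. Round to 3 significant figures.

At ω = 80 rad/s:
zero (1 + j80·0.0125) = 1 + j1 → |·| ≈ 1.4142, ∠ ≈ 45.00°
pole (1 + j80·0.001) = 1 + j0.08 → |·| ≈ 1.0032, ∠ ≈ 4.57°
|L| = 0.08 · 1.4142 / (1.0032) ≈ 0.11278

0.113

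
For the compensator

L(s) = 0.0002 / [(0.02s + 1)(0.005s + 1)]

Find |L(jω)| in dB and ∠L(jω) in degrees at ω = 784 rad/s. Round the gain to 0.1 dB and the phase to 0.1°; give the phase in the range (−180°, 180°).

At ω = 784 rad/s:
pole (1 + j784·0.02) = 1 + j15.68 → |·| ≈ 15.712, ∠ ≈ 86.35°
pole (1 + j784·0.005) = 1 + j3.92 → |·| ≈ 4.0455, ∠ ≈ 75.69°
|L| = 0.0002 · 1 / (15.712 · 4.0455) ≈ 3.1465e-06
Gain = 20 log₁₀(3.1465e-06) ≈ -110.04 dB
∠L = (0°) − (86.35° + 75.69°) = -162.04°

-110.0 dB, -162.0°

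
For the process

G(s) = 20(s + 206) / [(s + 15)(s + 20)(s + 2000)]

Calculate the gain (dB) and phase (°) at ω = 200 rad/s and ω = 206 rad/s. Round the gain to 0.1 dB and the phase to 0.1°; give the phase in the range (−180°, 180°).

ω = 200: -83.0 dB, -131.6°; ω = 206: -83.4 dB, -131.2°

At s = jω = j200:
zero (s+206): 206 + j200 → |·| = √(206²+200²) = √82436 ≈ 287.12, ∠ = arctan(200/206) ≈ 44.15°
pole (s+15): 15 + j200 → |·| = √(15²+200²) = √40225 ≈ 200.56, ∠ = arctan(200/15) ≈ 85.71°
pole (s+20): 20 + j200 → |·| = √(20²+200²) = √40400 ≈ 201, ∠ = arctan(200/20) ≈ 84.29°
pole (s+2000): 2000 + j200 → |·| = √(2000²+200²) = √4040000 ≈ 2010, ∠ = arctan(200/2000) ≈ 5.71°
|G| = 20 · 287.12 / 8.1028e+07 ≈ 7.0869e-05
Gain = 20 log₁₀(7.0869e-05) ≈ -82.99 dB
∠G = 44.15° − 175.71° = -131.56°

At s = jω = j206:
zero (s+206): 206 + j206 → |·| = √(206²+206²) = √84872 ≈ 291.33, ∠ = arctan(206/206) ≈ 45.00°
pole (s+15): 15 + j206 → |·| = √(15²+206²) = √42661 ≈ 206.55, ∠ = arctan(206/15) ≈ 85.84°
pole (s+20): 20 + j206 → |·| = √(20²+206²) = √42836 ≈ 206.97, ∠ = arctan(206/20) ≈ 84.45°
pole (s+2000): 2000 + j206 → |·| = √(2000²+206²) = √4042436 ≈ 2010.6, ∠ = arctan(206/2000) ≈ 5.88°
|G| = 20 · 291.33 / 8.5952e+07 ≈ 6.7789e-05
Gain = 20 log₁₀(6.7789e-05) ≈ -83.38 dB
∠G = 45.00° − 176.17° = -131.17°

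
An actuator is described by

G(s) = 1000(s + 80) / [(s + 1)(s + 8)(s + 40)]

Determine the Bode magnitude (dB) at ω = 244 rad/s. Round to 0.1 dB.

-35.2 dB

At s = jω = j244:
zero (s+80): 80 + j244 → |·| = √(80²+244²) = √65936 ≈ 256.78, ∠ = arctan(244/80) ≈ 71.85°
pole (s+1): 1 + j244 → |·| = √(1²+244²) = √59537 ≈ 244, ∠ = arctan(244/1) ≈ 89.77°
pole (s+8): 8 + j244 → |·| = √(8²+244²) = √59600 ≈ 244.13, ∠ = arctan(244/8) ≈ 88.12°
pole (s+40): 40 + j244 → |·| = √(40²+244²) = √61136 ≈ 247.26, ∠ = arctan(244/40) ≈ 80.69°
|G| = 1000 · 256.78 / 1.4729e+07 ≈ 0.017434
Gain = 20 log₁₀(0.017434) ≈ -35.17 dB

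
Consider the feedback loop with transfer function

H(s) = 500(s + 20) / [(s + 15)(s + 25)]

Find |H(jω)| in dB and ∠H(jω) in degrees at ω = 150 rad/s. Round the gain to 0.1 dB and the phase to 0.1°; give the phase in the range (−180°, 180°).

10.4 dB, -82.4°

At s = jω = j150:
zero (s+20): 20 + j150 → |·| = √(20²+150²) = √22900 ≈ 151.33, ∠ = arctan(150/20) ≈ 82.41°
pole (s+15): 15 + j150 → |·| = √(15²+150²) = √22725 ≈ 150.75, ∠ = arctan(150/15) ≈ 84.29°
pole (s+25): 25 + j150 → |·| = √(25²+150²) = √23125 ≈ 152.07, ∠ = arctan(150/25) ≈ 80.54°
|H| = 500 · 151.33 / 22925 ≈ 3.3005
Gain = 20 log₁₀(3.3005) ≈ 10.37 dB
∠H = 82.41° − 164.83° = -82.42°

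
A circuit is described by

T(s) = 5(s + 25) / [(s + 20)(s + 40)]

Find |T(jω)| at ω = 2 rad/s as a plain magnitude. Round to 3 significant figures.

At s = jω = j2:
zero (s+25): 25 + j2 → |·| = √(25²+2²) = √629 ≈ 25.08, ∠ = arctan(2/25) ≈ 4.57°
pole (s+20): 20 + j2 → |·| = √(20²+2²) = √404 ≈ 20.1, ∠ = arctan(2/20) ≈ 5.71°
pole (s+40): 40 + j2 → |·| = √(40²+2²) = √1604 ≈ 40.05, ∠ = arctan(2/40) ≈ 2.86°
|T| = 5 · 25.08 / 805 ≈ 0.15578

0.156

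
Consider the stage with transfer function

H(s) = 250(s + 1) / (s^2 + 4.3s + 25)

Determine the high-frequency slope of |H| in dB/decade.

Each pole contributes −20 dB/decade at high frequency; each zero contributes +20 dB/decade.
Net: 1 zero(s) − 2 pole(s) → -20 dB/decade.

-20 dB/decade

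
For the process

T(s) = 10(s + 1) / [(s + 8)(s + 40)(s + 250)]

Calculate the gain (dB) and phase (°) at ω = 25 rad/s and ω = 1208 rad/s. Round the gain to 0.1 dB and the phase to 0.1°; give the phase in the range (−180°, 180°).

At s = jω = j25:
zero (s+1): 1 + j25 → |·| = √(1²+25²) = √626 ≈ 25.02, ∠ = arctan(25/1) ≈ 87.71°
pole (s+8): 8 + j25 → |·| = √(8²+25²) = √689 ≈ 26.249, ∠ = arctan(25/8) ≈ 72.26°
pole (s+40): 40 + j25 → |·| = √(40²+25²) = √2225 ≈ 47.17, ∠ = arctan(25/40) ≈ 32.01°
pole (s+250): 250 + j25 → |·| = √(250²+25²) = √63125 ≈ 251.25, ∠ = arctan(25/250) ≈ 5.71°
|T| = 10 · 25.02 / 3.1109e+05 ≈ 0.00080427
Gain = 20 log₁₀(0.00080427) ≈ -61.89 dB
∠T = 87.71° − 109.98° = -22.27°

At s = jω = j1208:
zero (s+1): 1 + j1208 → |·| = √(1²+1208²) = √1459265 ≈ 1208, ∠ = arctan(1208/1) ≈ 89.95°
pole (s+8): 8 + j1208 → |·| = √(8²+1208²) = √1459328 ≈ 1208, ∠ = arctan(1208/8) ≈ 89.62°
pole (s+40): 40 + j1208 → |·| = √(40²+1208²) = √1460864 ≈ 1208.7, ∠ = arctan(1208/40) ≈ 88.10°
pole (s+250): 250 + j1208 → |·| = √(250²+1208²) = √1521764 ≈ 1233.6, ∠ = arctan(1208/250) ≈ 78.31°
|T| = 10 · 1208 / 1.8012e+09 ≈ 6.7066e-06
Gain = 20 log₁₀(6.7066e-06) ≈ -103.47 dB
∠T = 89.95° − 256.03° = -166.08°

ω = 25: -61.9 dB, -22.3°; ω = 1208: -103.5 dB, -166.1°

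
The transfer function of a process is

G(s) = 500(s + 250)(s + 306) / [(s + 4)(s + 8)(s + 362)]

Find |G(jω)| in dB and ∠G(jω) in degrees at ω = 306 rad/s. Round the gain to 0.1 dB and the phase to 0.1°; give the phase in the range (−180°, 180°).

At s = jω = j306:
zero (s+250): 250 + j306 → |·| = √(250²+306²) = √156136 ≈ 395.14, ∠ = arctan(306/250) ≈ 50.75°
zero (s+306): 306 + j306 → |·| = √(306²+306²) = √187272 ≈ 432.75, ∠ = arctan(306/306) ≈ 45.00°
pole (s+4): 4 + j306 → |·| = √(4²+306²) = √93652 ≈ 306.03, ∠ = arctan(306/4) ≈ 89.25°
pole (s+8): 8 + j306 → |·| = √(8²+306²) = √93700 ≈ 306.1, ∠ = arctan(306/8) ≈ 88.50°
pole (s+362): 362 + j306 → |·| = √(362²+306²) = √224680 ≈ 474, ∠ = arctan(306/362) ≈ 40.21°
|G| = 500 · 1.71e+05 / 4.4402e+07 ≈ 1.9256
Gain = 20 log₁₀(1.9256) ≈ 5.69 dB
∠G = 95.75° − 217.96° = -122.21°

5.7 dB, -122.2°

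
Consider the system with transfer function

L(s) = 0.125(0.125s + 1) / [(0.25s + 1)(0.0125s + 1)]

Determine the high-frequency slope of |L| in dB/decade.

Each pole contributes −20 dB/decade at high frequency; each zero contributes +20 dB/decade.
Net: 1 zero(s) − 2 pole(s) → -20 dB/decade.

-20 dB/decade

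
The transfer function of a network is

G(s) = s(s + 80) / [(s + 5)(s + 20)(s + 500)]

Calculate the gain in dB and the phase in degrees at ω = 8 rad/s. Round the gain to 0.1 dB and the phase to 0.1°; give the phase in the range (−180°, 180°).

At s = jω = j8:
zero (s+80): 80 + j8 → |·| = √(80²+8²) = √6464 ≈ 80.399, ∠ = arctan(8/80) ≈ 5.71°
zero at origin: s = j8 → |·| = 8, ∠ = 90.00°
pole (s+5): 5 + j8 → |·| = √(5²+8²) = √89 ≈ 9.434, ∠ = arctan(8/5) ≈ 57.99°
pole (s+20): 20 + j8 → |·| = √(20²+8²) = √464 ≈ 21.541, ∠ = arctan(8/20) ≈ 21.80°
pole (s+500): 500 + j8 → |·| = √(500²+8²) = √250064 ≈ 500.06, ∠ = arctan(8/500) ≈ 0.92°
|G| = 1 · 643.19 / 1.0162e+05 ≈ 0.0063294
Gain = 20 log₁₀(0.0063294) ≈ -43.97 dB
∠G = 95.71° − 80.71° = 15.00°

-44.0 dB, 15.0°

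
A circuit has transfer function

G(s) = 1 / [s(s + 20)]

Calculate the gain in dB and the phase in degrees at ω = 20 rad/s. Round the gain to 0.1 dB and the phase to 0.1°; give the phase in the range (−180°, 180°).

At s = jω = j20:
pole (s+20): 20 + j20 → |·| = √(20²+20²) = √800 ≈ 28.284, ∠ = arctan(20/20) ≈ 45.00°
pole at origin: |s| = 20, ∠ = 90.00° (in denominator)
|G| = 1 / 565.68 ≈ 0.0017678
Gain = 20 log₁₀(0.0017678) ≈ -55.05 dB
∠G = 0.00° − 135.00° = -135.00°

-55.1 dB, -135.0°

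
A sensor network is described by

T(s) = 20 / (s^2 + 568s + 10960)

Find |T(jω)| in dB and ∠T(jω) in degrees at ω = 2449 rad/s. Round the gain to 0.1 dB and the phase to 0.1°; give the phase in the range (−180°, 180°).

Substitute s = j2449:
Numerator: 20 = 20 + j0
Denominator: (j2449)^2 + 568(j2449) + 10960 = -5986641 + j1391032
|N| = √(20² + 0²) ≈ 20, ∠N ≈ 0.00°
|D| = √(5986641² + 1391032²) ≈ 6.1461e+06, ∠D ≈ 166.92°
|T| = 20 / 6.1461e+06 ≈ 3.2541e-06
Gain = 20 log₁₀(3.2541e-06) ≈ -109.75 dB
∠T = 0.00° − 166.92° = -166.92°

-109.8 dB, -166.9°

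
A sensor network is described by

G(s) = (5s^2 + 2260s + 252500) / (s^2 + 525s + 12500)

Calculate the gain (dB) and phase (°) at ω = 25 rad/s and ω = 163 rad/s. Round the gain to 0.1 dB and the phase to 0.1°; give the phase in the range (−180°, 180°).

Substitute s = j25:
Numerator: 5(j25)^2 + 2260(j25) + 252500 = 249375 + j56500
Denominator: (j25)^2 + 525(j25) + 12500 = 11875 + j13125
|N| = √(249375² + 56500²) ≈ 2.557e+05, ∠N ≈ 12.77°
|D| = √(11875² + 13125²) ≈ 17700, ∠D ≈ 47.86°
|G| = 2.557e+05 / 17700 ≈ 14.446
Gain = 20 log₁₀(14.446) ≈ 23.19 dB
∠G = 12.77° − 47.86° = -35.09°

Substitute s = j163:
Numerator: 5(j163)^2 + 2260(j163) + 252500 = 119655 + j368380
Denominator: (j163)^2 + 525(j163) + 12500 = -14069 + j85575
|N| = √(119655² + 368380²) ≈ 3.8733e+05, ∠N ≈ 72.01°
|D| = √(14069² + 85575²) ≈ 86724, ∠D ≈ 99.34°
|G| = 3.8733e+05 / 86724 ≈ 4.4662
Gain = 20 log₁₀(4.4662) ≈ 13.00 dB
∠G = 72.01° − 99.34° = -27.33°

ω = 25: 23.2 dB, -35.1°; ω = 163: 13.0 dB, -27.3°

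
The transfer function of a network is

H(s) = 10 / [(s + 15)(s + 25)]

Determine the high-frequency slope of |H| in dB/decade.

Each pole contributes −20 dB/decade at high frequency; each zero contributes +20 dB/decade.
Net: 0 zero(s) − 2 pole(s) → -40 dB/decade.

-40 dB/decade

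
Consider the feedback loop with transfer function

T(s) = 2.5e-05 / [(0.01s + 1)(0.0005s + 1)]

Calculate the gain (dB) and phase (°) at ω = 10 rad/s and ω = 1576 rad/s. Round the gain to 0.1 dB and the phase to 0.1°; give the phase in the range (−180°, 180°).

ω = 10: -92.1 dB, -6.0°; ω = 1576: -118.1 dB, -124.6°

At ω = 10 rad/s:
pole (1 + j10·0.01) = 1 + j0.1 → |·| ≈ 1.005, ∠ ≈ 5.71°
pole (1 + j10·0.0005) = 1 + j0.005 → |·| ≈ 1, ∠ ≈ 0.29°
|T| = 2.5e-05 · 1 / (1.005 · 1) ≈ 2.4876e-05
Gain = 20 log₁₀(2.4876e-05) ≈ -92.08 dB
∠T = (0°) − (5.71° + 0.29°) = -6.00°

At ω = 1576 rad/s:
pole (1 + j1576·0.01) = 1 + j15.76 → |·| ≈ 15.792, ∠ ≈ 86.37°
pole (1 + j1576·0.0005) = 1 + j0.788 → |·| ≈ 1.2732, ∠ ≈ 38.24°
|T| = 2.5e-05 · 1 / (15.792 · 1.2732) ≈ 1.2434e-06
Gain = 20 log₁₀(1.2434e-06) ≈ -118.11 dB
∠T = (0°) − (86.37° + 38.24°) = -124.61°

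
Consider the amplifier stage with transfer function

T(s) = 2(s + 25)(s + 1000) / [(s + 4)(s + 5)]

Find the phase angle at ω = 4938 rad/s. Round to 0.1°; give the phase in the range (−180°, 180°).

-11.6°

At s = jω = j4938:
zero (s+25): 25 + j4938 → |·| = √(25²+4938²) = √24384469 ≈ 4938.1, ∠ = arctan(4938/25) ≈ 89.71°
zero (s+1000): 1000 + j4938 → |·| = √(1000²+4938²) = √25383844 ≈ 5038.2, ∠ = arctan(4938/1000) ≈ 78.55°
pole (s+4): 4 + j4938 → |·| = √(4²+4938²) = √24383860 ≈ 4938, ∠ = arctan(4938/4) ≈ 89.95°
pole (s+5): 5 + j4938 → |·| = √(5²+4938²) = √24383869 ≈ 4938, ∠ = arctan(4938/5) ≈ 89.94°
∠T = 168.26° − 179.89° = -11.63°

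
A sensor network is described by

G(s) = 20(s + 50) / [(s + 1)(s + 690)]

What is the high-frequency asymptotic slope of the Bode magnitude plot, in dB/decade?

Each pole contributes −20 dB/decade at high frequency; each zero contributes +20 dB/decade.
Net: 1 zero(s) − 2 pole(s) → -20 dB/decade.

-20 dB/decade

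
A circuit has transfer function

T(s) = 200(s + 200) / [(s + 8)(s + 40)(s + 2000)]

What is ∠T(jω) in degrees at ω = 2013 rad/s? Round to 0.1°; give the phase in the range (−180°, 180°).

-139.5°

At s = jω = j2013:
zero (s+200): 200 + j2013 → |·| = √(200²+2013²) = √4092169 ≈ 2022.9, ∠ = arctan(2013/200) ≈ 84.33°
pole (s+8): 8 + j2013 → |·| = √(8²+2013²) = √4052233 ≈ 2013, ∠ = arctan(2013/8) ≈ 89.77°
pole (s+40): 40 + j2013 → |·| = √(40²+2013²) = √4053769 ≈ 2013.4, ∠ = arctan(2013/40) ≈ 88.86°
pole (s+2000): 2000 + j2013 → |·| = √(2000²+2013²) = √8052169 ≈ 2837.6, ∠ = arctan(2013/2000) ≈ 45.19°
∠T = 84.33° − 223.82° = -139.49°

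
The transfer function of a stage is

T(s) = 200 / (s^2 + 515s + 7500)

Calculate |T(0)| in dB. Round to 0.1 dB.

-31.5 dB

T(0) = 200 / 7500 ≈ 0.026667
20 log₁₀(0.026667) ≈ -31.48 dB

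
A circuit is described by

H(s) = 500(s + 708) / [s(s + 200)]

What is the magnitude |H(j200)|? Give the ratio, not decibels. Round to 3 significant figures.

6.50

At s = jω = j200:
zero (s+708): 708 + j200 → |·| = √(708²+200²) = √541264 ≈ 735.71, ∠ = arctan(200/708) ≈ 15.77°
pole (s+200): 200 + j200 → |·| = √(200²+200²) = √80000 ≈ 282.84, ∠ = arctan(200/200) ≈ 45.00°
pole at origin: |s| = 200, ∠ = 90.00° (in denominator)
|H| = 500 · 735.71 / 56568 ≈ 6.5029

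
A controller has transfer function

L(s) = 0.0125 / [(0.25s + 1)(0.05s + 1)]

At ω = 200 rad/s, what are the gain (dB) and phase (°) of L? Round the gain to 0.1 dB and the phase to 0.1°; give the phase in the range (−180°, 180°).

-92.1 dB, -173.1°

At ω = 200 rad/s:
pole (1 + j200·0.25) = 1 + j50 → |·| ≈ 50.01, ∠ ≈ 88.85°
pole (1 + j200·0.05) = 1 + j10 → |·| ≈ 10.05, ∠ ≈ 84.29°
|L| = 0.0125 · 1 / (50.01 · 10.05) ≈ 2.4871e-05
Gain = 20 log₁₀(2.4871e-05) ≈ -92.09 dB
∠L = (0°) − (88.85° + 84.29°) = -173.14°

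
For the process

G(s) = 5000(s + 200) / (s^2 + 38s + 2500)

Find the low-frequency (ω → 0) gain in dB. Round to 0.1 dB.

52.0 dB

G(0) = 5000·200 / 2500 = 400
20 log₁₀(400) ≈ 52.04 dB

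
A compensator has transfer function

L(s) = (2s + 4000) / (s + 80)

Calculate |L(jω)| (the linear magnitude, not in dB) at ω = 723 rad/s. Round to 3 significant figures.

Substitute s = j723:
Numerator: 2(j723) + 4000 = 4000 + j1446
Denominator: (j723) + 80 = 80 + j723
|N| = √(4000² + 1446²) ≈ 4253.3, ∠N ≈ 19.87°
|D| = √(80² + 723²) ≈ 727.41, ∠D ≈ 83.69°
|L| = 4253.3 / 727.41 ≈ 5.8472

5.85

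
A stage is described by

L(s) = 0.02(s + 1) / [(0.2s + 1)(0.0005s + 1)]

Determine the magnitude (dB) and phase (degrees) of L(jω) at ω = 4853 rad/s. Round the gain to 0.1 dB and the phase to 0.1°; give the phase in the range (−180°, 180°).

-28.4 dB, -67.6°

At ω = 4853 rad/s:
zero (1 + j4853·1) = 1 + j4853 → |·| ≈ 4853, ∠ ≈ 89.99°
pole (1 + j4853·0.2) = 1 + j970.6 → |·| ≈ 970.6, ∠ ≈ 89.94°
pole (1 + j4853·0.0005) = 1 + j2.4265 → |·| ≈ 2.6245, ∠ ≈ 67.60°
|L| = 0.02 · 4853 / (970.6 · 2.6245) ≈ 0.038102
Gain = 20 log₁₀(0.038102) ≈ -28.38 dB
∠L = (89.99°) − (89.94° + 67.60°) = -67.55°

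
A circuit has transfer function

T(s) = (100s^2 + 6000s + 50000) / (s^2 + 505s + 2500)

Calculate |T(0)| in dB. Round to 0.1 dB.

T(0) = 50000 / 2500 = 20
20 log₁₀(20) ≈ 26.02 dB

26.0 dB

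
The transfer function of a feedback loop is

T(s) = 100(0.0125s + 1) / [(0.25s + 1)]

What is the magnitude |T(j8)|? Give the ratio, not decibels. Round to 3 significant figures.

44.9

At ω = 8 rad/s:
zero (1 + j8·0.0125) = 1 + j0.1 → |·| ≈ 1.005, ∠ ≈ 5.71°
pole (1 + j8·0.25) = 1 + j2 → |·| ≈ 2.2361, ∠ ≈ 63.43°
|T| = 100 · 1.005 / (2.2361) ≈ 44.944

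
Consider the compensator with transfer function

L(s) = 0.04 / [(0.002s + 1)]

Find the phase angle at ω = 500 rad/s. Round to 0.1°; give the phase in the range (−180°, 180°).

-45.0°

At ω = 500 rad/s:
pole (1 + j500·0.002) = 1 + j1 → |·| ≈ 1.4142, ∠ ≈ 45.00°
∠L = (0°) − (45.00°) = -45.00°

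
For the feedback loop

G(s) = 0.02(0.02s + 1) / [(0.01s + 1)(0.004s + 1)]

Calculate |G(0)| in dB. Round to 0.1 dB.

-34.0 dB

G(0) = 0.02 · 1 / 1 = 0.02
20 log₁₀(0.02) ≈ -33.98 dB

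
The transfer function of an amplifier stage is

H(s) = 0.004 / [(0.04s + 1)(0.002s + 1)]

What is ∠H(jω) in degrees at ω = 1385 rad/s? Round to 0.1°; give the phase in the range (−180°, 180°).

-159.1°

At ω = 1385 rad/s:
pole (1 + j1385·0.04) = 1 + j55.4 → |·| ≈ 55.409, ∠ ≈ 88.97°
pole (1 + j1385·0.002) = 1 + j2.77 → |·| ≈ 2.945, ∠ ≈ 70.15°
∠H = (0°) − (88.97° + 70.15°) = -159.12°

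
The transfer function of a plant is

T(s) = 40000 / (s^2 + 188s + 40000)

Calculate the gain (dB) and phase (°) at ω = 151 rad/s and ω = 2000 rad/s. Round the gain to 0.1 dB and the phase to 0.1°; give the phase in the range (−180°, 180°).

ω = 151: 1.6 dB, -58.8°; ω = 2000: -40.0 dB, -174.6°

At s = jω = j151:
quadratic: (j151)² + 188·j151 + 40000 = 17199 + j28388 → |·| ≈ 33192, ∠ ≈ 58.79°
|T| = 40000 / 33192 ≈ 1.2051
Gain = 20 log₁₀(1.2051) ≈ 1.62 dB
∠T = 0.00° − 58.79° = -58.79°

At s = jω = j2000:
quadratic: (j2000)² + 188·j2000 + 40000 = -3960000 + j376000 → |·| ≈ 3.9778e+06, ∠ ≈ 174.58°
|T| = 40000 / 3.9778e+06 ≈ 0.010056
Gain = 20 log₁₀(0.010056) ≈ -39.95 dB
∠T = 0.00° − 174.58° = -174.58°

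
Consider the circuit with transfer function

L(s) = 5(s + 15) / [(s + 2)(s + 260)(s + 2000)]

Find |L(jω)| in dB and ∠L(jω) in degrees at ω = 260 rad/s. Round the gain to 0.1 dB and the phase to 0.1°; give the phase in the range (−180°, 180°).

-103.4 dB, -55.3°

At s = jω = j260:
zero (s+15): 15 + j260 → |·| = √(15²+260²) = √67825 ≈ 260.43, ∠ = arctan(260/15) ≈ 86.70°
pole (s+2): 2 + j260 → |·| = √(2²+260²) = √67604 ≈ 260.01, ∠ = arctan(260/2) ≈ 89.56°
pole (s+260): 260 + j260 → |·| = √(260²+260²) = √135200 ≈ 367.7, ∠ = arctan(260/260) ≈ 45.00°
pole (s+2000): 2000 + j260 → |·| = √(2000²+260²) = √4067600 ≈ 2016.8, ∠ = arctan(260/2000) ≈ 7.41°
|L| = 5 · 260.43 / 1.9282e+08 ≈ 6.7532e-06
Gain = 20 log₁₀(6.7532e-06) ≈ -103.41 dB
∠L = 86.70° − 141.97° = -55.27°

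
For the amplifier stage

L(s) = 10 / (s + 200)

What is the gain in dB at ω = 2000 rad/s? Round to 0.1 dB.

Substitute s = j2000:
Numerator: 10 = 10 + j0
Denominator: (j2000) + 200 = 200 + j2000
|N| = √(10² + 0²) ≈ 10, ∠N ≈ 0.00°
|D| = √(200² + 2000²) ≈ 2010, ∠D ≈ 84.29°
|L| = 10 / 2010 ≈ 0.0049751
Gain = 20 log₁₀(0.0049751) ≈ -46.06 dB

-46.1 dB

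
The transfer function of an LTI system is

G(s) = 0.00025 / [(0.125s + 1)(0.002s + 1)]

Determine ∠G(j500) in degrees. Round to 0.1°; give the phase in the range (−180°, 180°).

-134.1°

At ω = 500 rad/s:
pole (1 + j500·0.125) = 1 + j62.5 → |·| ≈ 62.508, ∠ ≈ 89.08°
pole (1 + j500·0.002) = 1 + j1 → |·| ≈ 1.4142, ∠ ≈ 45.00°
∠G = (0°) − (89.08° + 45.00°) = -134.08°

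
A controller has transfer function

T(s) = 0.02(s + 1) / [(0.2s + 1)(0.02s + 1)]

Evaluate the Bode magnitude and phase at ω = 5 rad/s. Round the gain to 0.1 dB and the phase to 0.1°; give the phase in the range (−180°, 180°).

At ω = 5 rad/s:
zero (1 + j5·1) = 1 + j5 → |·| ≈ 5.099, ∠ ≈ 78.69°
pole (1 + j5·0.2) = 1 + j1 → |·| ≈ 1.4142, ∠ ≈ 45.00°
pole (1 + j5·0.02) = 1 + j0.1 → |·| ≈ 1.005, ∠ ≈ 5.71°
|T| = 0.02 · 5.099 / (1.4142 · 1.005) ≈ 0.071753
Gain = 20 log₁₀(0.071753) ≈ -22.88 dB
∠T = (78.69°) − (45.00° + 5.71°) = 27.98°

-22.9 dB, 28.0°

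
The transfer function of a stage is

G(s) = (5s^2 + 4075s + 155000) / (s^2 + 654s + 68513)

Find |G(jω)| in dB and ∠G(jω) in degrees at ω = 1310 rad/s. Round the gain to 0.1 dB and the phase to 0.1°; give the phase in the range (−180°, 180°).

14.6 dB, -4.9°

Substitute s = j1310:
Numerator: 5(j1310)^2 + 4075(j1310) + 155000 = -8425500 + j5338250
Denominator: (j1310)^2 + 654(j1310) + 68513 = -1647587 + j856740
|N| = √(8425500² + 5338250²) ≈ 9.9743e+06, ∠N ≈ 147.64°
|D| = √(1647587² + 856740²) ≈ 1.857e+06, ∠D ≈ 152.53°
|G| = 9.9743e+06 / 1.857e+06 ≈ 5.3712
Gain = 20 log₁₀(5.3712) ≈ 14.60 dB
∠G = 147.64° − 152.53° = -4.89°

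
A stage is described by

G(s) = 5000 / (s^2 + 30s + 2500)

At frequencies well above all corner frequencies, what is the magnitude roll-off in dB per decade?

Each pole contributes −20 dB/decade at high frequency; each zero contributes +20 dB/decade.
Net: 0 zero(s) − 2 pole(s) → -40 dB/decade.

-40 dB/decade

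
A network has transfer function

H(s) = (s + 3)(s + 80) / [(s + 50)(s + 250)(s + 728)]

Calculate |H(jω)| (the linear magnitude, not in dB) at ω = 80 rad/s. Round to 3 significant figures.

0.000499

At s = jω = j80:
zero (s+3): 3 + j80 → |·| = √(3²+80²) = √6409 ≈ 80.056, ∠ = arctan(80/3) ≈ 87.85°
zero (s+80): 80 + j80 → |·| = √(80²+80²) = √12800 ≈ 113.14, ∠ = arctan(80/80) ≈ 45.00°
pole (s+50): 50 + j80 → |·| = √(50²+80²) = √8900 ≈ 94.34, ∠ = arctan(80/50) ≈ 57.99°
pole (s+250): 250 + j80 → |·| = √(250²+80²) = √68900 ≈ 262.49, ∠ = arctan(80/250) ≈ 17.74°
pole (s+728): 728 + j80 → |·| = √(728²+80²) = √536384 ≈ 732.38, ∠ = arctan(80/728) ≈ 6.27°
|H| = 1 · 9057.5 / 1.8136e+07 ≈ 0.00049942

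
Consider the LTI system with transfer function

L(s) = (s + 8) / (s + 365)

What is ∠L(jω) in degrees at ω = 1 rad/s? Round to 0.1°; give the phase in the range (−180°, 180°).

7.0°

Substitute s = j1:
Numerator: (j1) + 8 = 8 + j1
Denominator: (j1) + 365 = 365 + j1
|N| = √(8² + 1²) ≈ 8.0623, ∠N ≈ 7.13°
|D| = √(365² + 1²) ≈ 365, ∠D ≈ 0.16°
∠L = 7.13° − 0.16° = 6.97°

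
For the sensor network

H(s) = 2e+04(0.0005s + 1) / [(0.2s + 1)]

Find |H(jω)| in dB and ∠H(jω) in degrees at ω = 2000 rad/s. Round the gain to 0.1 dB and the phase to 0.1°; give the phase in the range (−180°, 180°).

37.0 dB, -44.9°

At ω = 2000 rad/s:
zero (1 + j2000·0.0005) = 1 + j1 → |·| ≈ 1.4142, ∠ ≈ 45.00°
pole (1 + j2000·0.2) = 1 + j400 → |·| ≈ 400, ∠ ≈ 89.86°
|H| = 2e+04 · 1.4142 / (400) ≈ 70.71
Gain = 20 log₁₀(70.71) ≈ 36.99 dB
∠H = (45.00°) − (89.86°) = -44.86°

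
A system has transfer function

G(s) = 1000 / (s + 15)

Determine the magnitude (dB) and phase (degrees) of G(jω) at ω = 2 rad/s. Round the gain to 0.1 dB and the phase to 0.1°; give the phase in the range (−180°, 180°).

36.4 dB, -7.6°

Substitute s = j2:
Numerator: 1000 = 1000 + j0
Denominator: (j2) + 15 = 15 + j2
|N| = √(1000² + 0²) ≈ 1000, ∠N ≈ 0.00°
|D| = √(15² + 2²) ≈ 15.133, ∠D ≈ 7.59°
|G| = 1000 / 15.133 ≈ 66.081
Gain = 20 log₁₀(66.081) ≈ 36.40 dB
∠G = 0.00° − 7.59° = -7.59°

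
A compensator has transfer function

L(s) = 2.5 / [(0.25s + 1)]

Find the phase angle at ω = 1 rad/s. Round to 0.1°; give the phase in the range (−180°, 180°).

At ω = 1 rad/s:
pole (1 + j1·0.25) = 1 + j0.25 → |·| ≈ 1.0308, ∠ ≈ 14.04°
∠L = (0°) − (14.04°) = -14.04°

-14.0°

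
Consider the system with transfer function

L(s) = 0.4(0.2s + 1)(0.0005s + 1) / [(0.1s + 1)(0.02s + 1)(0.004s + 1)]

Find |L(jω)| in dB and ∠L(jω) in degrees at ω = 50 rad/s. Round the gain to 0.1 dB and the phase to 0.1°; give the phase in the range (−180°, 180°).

-5.2 dB, -49.3°

At ω = 50 rad/s:
zero (1 + j50·0.2) = 1 + j10 → |·| ≈ 10.05, ∠ ≈ 84.29°
zero (1 + j50·0.0005) = 1 + j0.025 → |·| ≈ 1.0003, ∠ ≈ 1.43°
pole (1 + j50·0.1) = 1 + j5 → |·| ≈ 5.099, ∠ ≈ 78.69°
pole (1 + j50·0.02) = 1 + j1 → |·| ≈ 1.4142, ∠ ≈ 45.00°
pole (1 + j50·0.004) = 1 + j0.2 → |·| ≈ 1.0198, ∠ ≈ 11.31°
|L| = 0.4 · 10.05 · 1.0003 / (5.099 · 1.4142 · 1.0198) ≈ 0.54682
Gain = 20 log₁₀(0.54682) ≈ -5.24 dB
∠L = (84.29° + 1.43°) − (78.69° + 45.00° + 11.31°) = -49.28°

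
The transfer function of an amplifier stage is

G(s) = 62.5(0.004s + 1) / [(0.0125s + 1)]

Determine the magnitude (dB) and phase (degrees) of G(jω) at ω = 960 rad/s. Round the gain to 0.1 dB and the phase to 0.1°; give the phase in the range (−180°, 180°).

26.3 dB, -9.8°

At ω = 960 rad/s:
zero (1 + j960·0.004) = 1 + j3.84 → |·| ≈ 3.9681, ∠ ≈ 75.40°
pole (1 + j960·0.0125) = 1 + j12 → |·| ≈ 12.042, ∠ ≈ 85.24°
|G| = 62.5 · 3.9681 / (12.042) ≈ 20.595
Gain = 20 log₁₀(20.595) ≈ 26.28 dB
∠G = (75.40°) − (85.24°) = -9.84°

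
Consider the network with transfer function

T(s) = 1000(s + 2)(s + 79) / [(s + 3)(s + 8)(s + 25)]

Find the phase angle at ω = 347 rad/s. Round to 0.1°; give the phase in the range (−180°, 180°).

At s = jω = j347:
zero (s+2): 2 + j347 → |·| = √(2²+347²) = √120413 ≈ 347.01, ∠ = arctan(347/2) ≈ 89.67°
zero (s+79): 79 + j347 → |·| = √(79²+347²) = √126650 ≈ 355.88, ∠ = arctan(347/79) ≈ 77.17°
pole (s+3): 3 + j347 → |·| = √(3²+347²) = √120418 ≈ 347.01, ∠ = arctan(347/3) ≈ 89.50°
pole (s+8): 8 + j347 → |·| = √(8²+347²) = √120473 ≈ 347.09, ∠ = arctan(347/8) ≈ 88.68°
pole (s+25): 25 + j347 → |·| = √(25²+347²) = √121034 ≈ 347.9, ∠ = arctan(347/25) ≈ 85.88°
∠T = 166.84° − 264.06° = -97.22°

-97.2°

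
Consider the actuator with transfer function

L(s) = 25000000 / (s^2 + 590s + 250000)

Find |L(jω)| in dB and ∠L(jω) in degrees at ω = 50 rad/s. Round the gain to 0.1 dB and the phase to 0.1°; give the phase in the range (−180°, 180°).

40.0 dB, -6.8°

At s = jω = j50:
quadratic: (j50)² + 590·j50 + 250000 = 247500 + j29500 → |·| ≈ 2.4925e+05, ∠ ≈ 6.80°
|L| = 25000000 / 2.4925e+05 ≈ 100.3
Gain = 20 log₁₀(100.3) ≈ 40.03 dB
∠L = 0.00° − 6.80° = -6.80°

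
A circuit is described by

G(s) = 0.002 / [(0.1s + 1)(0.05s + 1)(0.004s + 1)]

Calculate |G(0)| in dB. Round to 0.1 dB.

G(0) = 0.002 · 1 / 1 = 0.002
20 log₁₀(0.002) ≈ -53.98 dB

-54.0 dB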